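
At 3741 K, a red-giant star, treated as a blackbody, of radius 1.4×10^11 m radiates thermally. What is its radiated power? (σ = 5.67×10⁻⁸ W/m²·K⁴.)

P ≈ 2.74×10^30 W

A = 4πr² = 4π × (1.4×10^11)² = 2.46×10^23 m².
P = σAT⁴ = 5.67×10⁻⁸ × 2.46×10^23 × (3741)⁴ = 5.67×10⁻⁸ × 2.46×10^23 × 1.96×10^14.
P = 2.74×10^30 W.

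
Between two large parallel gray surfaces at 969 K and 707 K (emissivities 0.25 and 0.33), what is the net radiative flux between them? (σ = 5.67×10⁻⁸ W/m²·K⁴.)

q ≈ 5940 W/m²

For two large parallel gray plates, q = σ(T₁⁴ − T₂⁴) / (1/ε₁ + 1/ε₂ − 1).
1/ε₁ + 1/ε₂ − 1 = 1/0.25 + 1/0.33 − 1 = 6.030.
T₁⁴ − T₂⁴ = 8.82×10^11 − 2.50×10^11 = 6.32×10^11 K⁴.
q = 5.67×10⁻⁸ × 6.32×10^11 / 6.030 = 5940 W/m².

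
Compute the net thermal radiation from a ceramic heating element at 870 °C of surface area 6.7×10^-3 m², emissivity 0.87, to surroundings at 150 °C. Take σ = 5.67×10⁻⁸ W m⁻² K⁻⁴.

Convert: 870 °C = 1143 K; 150 °C = 423 K.
Q = εσA(T⁴ − T_s⁴). T⁴ − T_s⁴ = (1143)⁴ − (423)⁴ = 1.71×10^12 − 3.20×10^10 = 1.67×10^12 K⁴.
Q = 0.87 × 5.67×10⁻⁸ × 6.70×10^-3 × 1.67×10^12 = 554 W.

Q ≈ 554 W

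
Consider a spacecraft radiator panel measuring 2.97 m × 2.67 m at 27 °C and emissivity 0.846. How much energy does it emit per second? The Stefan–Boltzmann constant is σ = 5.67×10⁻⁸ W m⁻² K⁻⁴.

A = 2.97 × 2.67 = 7.93 m².
27 °C = 300 K.
Stefan–Boltzmann: P = εσAT⁴ = 0.846 × 5.67×10⁻⁸ × 7.93 × (300)⁴ = 0.846 × 5.67×10⁻⁸ × 7.93 × 8.10×10^9.
P = 3080 W.

P ≈ 3080 W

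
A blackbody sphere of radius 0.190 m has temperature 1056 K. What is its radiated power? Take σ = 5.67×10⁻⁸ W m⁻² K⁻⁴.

A = 4πr² = 4π × (0.190)² = 0.454 m².
P = σAT⁴ = 5.67×10⁻⁸ × 0.454 × (1056)⁴ = 5.67×10⁻⁸ × 0.454 × 1.24×10^12.
P = 32000 W.

P ≈ 32000 W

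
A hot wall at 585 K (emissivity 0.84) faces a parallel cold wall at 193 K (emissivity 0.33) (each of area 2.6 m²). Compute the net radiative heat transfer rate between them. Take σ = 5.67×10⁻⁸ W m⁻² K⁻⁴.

For two large parallel gray plates, q = σ(T₁⁴ − T₂⁴) / (1/ε₁ + 1/ε₂ − 1).
1/ε₁ + 1/ε₂ − 1 = 1/0.84 + 1/0.33 − 1 = 3.221.
T₁⁴ − T₂⁴ = 1.17×10^11 − 1.39×10^9 = 1.16×10^11 K⁴.
q = 5.67×10⁻⁸ × 1.16×10^11 / 3.221 = 2040 W/m².
Q = q·A = 2040 × 2.6 = 5300 W.

Q ≈ 5300 W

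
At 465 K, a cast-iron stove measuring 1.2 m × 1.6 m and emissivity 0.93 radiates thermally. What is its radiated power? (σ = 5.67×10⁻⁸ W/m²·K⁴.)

P ≈ 4730 W

A = 1.2 × 1.6 = 1.92 m².
Stefan–Boltzmann: P = εσAT⁴ = 0.93 × 5.67×10⁻⁸ × 1.92 × (465)⁴ = 0.93 × 5.67×10⁻⁸ × 1.92 × 4.68×10^10.
P = 4730 W.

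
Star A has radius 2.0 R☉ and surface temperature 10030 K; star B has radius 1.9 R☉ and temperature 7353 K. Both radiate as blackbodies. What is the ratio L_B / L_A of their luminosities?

L_B/L_A ≈ 0.261

L = 4πR²σT⁴ ∝ R²T⁴, so L_B/L_A = (1.9/2.0)² × (7353/10030)⁴ = 0.902 × 0.289 = 0.261.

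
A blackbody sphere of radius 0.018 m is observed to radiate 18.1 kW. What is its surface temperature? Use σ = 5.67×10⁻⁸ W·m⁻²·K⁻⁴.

A = 4πr² = 4π × (0.018)² = 4.07×10^-3 m².
From P = σAT⁴, T = (P / σA)^(1/4) = (18100 / (5.67×10⁻⁸ × 4.07×10^-3))^(1/4).
T = (7.84×10^13)^(1/4) = 2980 K.

T ≈ 2980 K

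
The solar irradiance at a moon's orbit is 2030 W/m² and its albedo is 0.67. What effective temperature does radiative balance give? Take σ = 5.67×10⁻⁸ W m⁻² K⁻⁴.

T ≈ 233 K

Power absorbed = (1−a)S·πR²; power emitted = 4πR²σT⁴. Equating and cancelling πR²:
T = ((1−a)S / 4σ)^(1/4) = (670 / (4 × 5.67×10⁻⁸))^(1/4) = (2.95×10^9)^(1/4).
T = 233 K.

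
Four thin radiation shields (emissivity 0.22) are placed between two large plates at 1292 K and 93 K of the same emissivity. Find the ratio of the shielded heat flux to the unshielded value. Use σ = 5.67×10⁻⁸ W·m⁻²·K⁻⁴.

With N identical shields there are N+1 = 5 gaps in series, each with the same radiative resistance, so the flux falls to 1/(N+1) of its unshielded value.

ratio ≈ 0.200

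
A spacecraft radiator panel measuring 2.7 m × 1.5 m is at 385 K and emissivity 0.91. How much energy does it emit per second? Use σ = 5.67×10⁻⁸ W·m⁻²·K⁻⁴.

A = 2.7 × 1.5 = 4.05 m².
P = εσAT⁴ = 0.91 × 5.67×10⁻⁸ × 4.05 × (385)⁴ = 0.91 × 5.67×10⁻⁸ × 4.05 × 2.20×10^10.
P = 4590 W.

P ≈ 4590 W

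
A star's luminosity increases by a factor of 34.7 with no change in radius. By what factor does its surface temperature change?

P ∝ T⁴ ⇒ T ∝ P^(1/4), so T scales by (34.7)^(1/4) = 2.43.

factor ≈ 2.43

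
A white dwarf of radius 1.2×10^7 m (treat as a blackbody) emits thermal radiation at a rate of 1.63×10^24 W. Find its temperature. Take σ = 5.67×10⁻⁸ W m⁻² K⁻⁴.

T ≈ 11200 K

A = 4πr² = 4π × (1.2×10^7)² = 1.81×10^15 m².
From P = σAT⁴, T = (P / σA)^(1/4) = (1.63×10^24 / (5.67×10⁻⁸ × 1.81×10^15))^(1/4).
T = (1.59×10^16)^(1/4) = 11200 K.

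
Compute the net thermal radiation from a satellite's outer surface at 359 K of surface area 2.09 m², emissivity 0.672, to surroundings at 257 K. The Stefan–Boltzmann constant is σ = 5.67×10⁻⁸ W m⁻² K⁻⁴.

Q ≈ 975 W

Q = εσA(T⁴ − T_s⁴). T⁴ − T_s⁴ = (359)⁴ − (257)⁴ = 1.66×10^10 − 4.36×10^9 = 1.22×10^10 K⁴.
Q = 0.672 × 5.67×10⁻⁸ × 2.09 × 1.22×10^10 = 975 W.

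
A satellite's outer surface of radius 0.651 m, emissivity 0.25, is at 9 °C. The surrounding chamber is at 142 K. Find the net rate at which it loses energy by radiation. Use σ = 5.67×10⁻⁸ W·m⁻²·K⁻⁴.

A = 4πr² = 4π × (0.651)² = 5.33 m².
Convert: 9 °C = 282 K.
Q = εσA(T⁴ − T_s⁴). T⁴ − T_s⁴ = (282)⁴ − (142)⁴ = 6.32×10^9 − 4.07×10^8 = 5.92×10^9 K⁴.
Q = 0.25 × 5.67×10⁻⁸ × 5.33 × 5.92×10^9 = 447 W.

Q ≈ 447 W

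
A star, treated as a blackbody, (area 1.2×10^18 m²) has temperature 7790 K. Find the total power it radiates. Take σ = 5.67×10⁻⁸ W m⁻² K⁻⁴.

P = σAT⁴ = 5.67×10⁻⁸ × 1.20×10^18 × (7790)⁴ = 5.67×10⁻⁸ × 1.20×10^18 × 3.68×10^15.
P = 2.51×10^26 W.

P ≈ 2.51×10^26 W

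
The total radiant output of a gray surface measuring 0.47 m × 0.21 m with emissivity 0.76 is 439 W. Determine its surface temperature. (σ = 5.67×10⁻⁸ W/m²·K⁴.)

T ≈ 567 K

A = 0.47 × 0.21 = 0.0987 m².
From P = εσAT⁴, T = (P / εσA)^(1/4) = (439 / (0.76 × 5.67×10⁻⁸ × 0.0987))^(1/4).
T = (1.03×10^11)^(1/4) = 567 K.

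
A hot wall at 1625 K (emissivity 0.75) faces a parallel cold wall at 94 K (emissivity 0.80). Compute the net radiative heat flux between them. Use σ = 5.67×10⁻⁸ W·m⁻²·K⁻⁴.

q ≈ 2.50×10^5 W/m²

For two large parallel gray plates, q = σ(T₁⁴ − T₂⁴) / (1/ε₁ + 1/ε₂ − 1).
1/ε₁ + 1/ε₂ − 1 = 1/0.75 + 1/0.80 − 1 = 1.583.
T₁⁴ − T₂⁴ = 6.97×10^12 − 7.81×10^7 = 6.97×10^12 K⁴.
q = 5.67×10⁻⁸ × 6.97×10^12 / 1.583 = 2.50×10^5 W/m².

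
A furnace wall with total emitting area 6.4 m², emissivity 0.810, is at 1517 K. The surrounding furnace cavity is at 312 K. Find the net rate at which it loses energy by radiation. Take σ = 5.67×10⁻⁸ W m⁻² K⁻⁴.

Q = εσA(T⁴ − T_s⁴). T⁴ − T_s⁴ = (1517)⁴ − (312)⁴ = 5.30×10^12 − 9.48×10^9 = 5.29×10^12 K⁴.
Q = 0.810 × 5.67×10⁻⁸ × 6.40 × 5.29×10^12 = 1.55×10^6 W.

Q ≈ 1.55×10^6 W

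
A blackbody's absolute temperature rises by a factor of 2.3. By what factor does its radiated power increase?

P ∝ T⁴, so the power scales as (2.3)⁴ = 28.0.

factor ≈ 28.0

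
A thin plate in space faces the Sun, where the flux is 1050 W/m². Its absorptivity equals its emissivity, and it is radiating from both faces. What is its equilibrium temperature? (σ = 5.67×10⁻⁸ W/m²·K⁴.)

T ≈ 310 K

Absorbed flux αS = emitted flux 2εσT⁴ per unit area; with α = ε this gives T = (S/2σ)^(1/4).
T = (1050 / (2 × 5.67×10⁻⁸))^(1/4) = (9.26×10^9)^(1/4).
T = 310 K.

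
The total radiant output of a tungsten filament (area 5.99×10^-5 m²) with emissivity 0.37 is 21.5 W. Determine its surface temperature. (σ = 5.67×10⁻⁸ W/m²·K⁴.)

From P = εσAT⁴, T = (P / εσA)^(1/4) = (21.5 / (0.37 × 5.67×10⁻⁸ × 5.99×10^-5))^(1/4).
T = (1.71×10^13)^(1/4) = 2030 K.

T ≈ 2030 K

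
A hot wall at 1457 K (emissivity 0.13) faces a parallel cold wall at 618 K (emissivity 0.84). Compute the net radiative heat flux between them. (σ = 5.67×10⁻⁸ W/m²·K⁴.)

For two large parallel gray plates, q = σ(T₁⁴ − T₂⁴) / (1/ε₁ + 1/ε₂ − 1).
1/ε₁ + 1/ε₂ − 1 = 1/0.13 + 1/0.84 − 1 = 7.883.
T₁⁴ − T₂⁴ = 4.51×10^12 − 1.46×10^11 = 4.36×10^12 K⁴.
q = 5.67×10⁻⁸ × 4.36×10^12 / 7.883 = 31400 W/m².

q ≈ 31400 W/m²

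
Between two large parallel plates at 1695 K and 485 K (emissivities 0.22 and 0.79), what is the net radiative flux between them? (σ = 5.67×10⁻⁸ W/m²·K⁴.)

For two large parallel gray plates, q = σ(T₁⁴ − T₂⁴) / (1/ε₁ + 1/ε₂ − 1).
1/ε₁ + 1/ε₂ − 1 = 1/0.22 + 1/0.79 − 1 = 4.811.
T₁⁴ − T₂⁴ = 8.25×10^12 − 5.53×10^10 = 8.20×10^12 K⁴.
q = 5.67×10⁻⁸ × 8.20×10^12 / 4.811 = 96600 W/m².

q ≈ 96600 W/m²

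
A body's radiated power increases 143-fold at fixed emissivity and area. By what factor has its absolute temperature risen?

P ∝ T⁴ ⇒ T ∝ P^(1/4), so T scales by (143)^(1/4) = 3.46.

factor ≈ 3.46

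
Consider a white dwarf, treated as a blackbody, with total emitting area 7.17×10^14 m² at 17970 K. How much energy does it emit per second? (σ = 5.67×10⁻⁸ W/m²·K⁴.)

P ≈ 4.24×10^24 W

P = σAT⁴ = 5.67×10⁻⁸ × 7.17×10^14 × (17970)⁴ = 5.67×10⁻⁸ × 7.17×10^14 × 1.04×10^17.
P = 4.24×10^24 W.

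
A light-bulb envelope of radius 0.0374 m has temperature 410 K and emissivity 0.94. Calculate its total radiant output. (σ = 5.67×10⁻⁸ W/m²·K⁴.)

A = 4πr² = 4π × (0.0374)² = 0.0176 m².
P = εσAT⁴ = 0.94 × 5.67×10⁻⁸ × 0.0176 × (410)⁴ = 0.94 × 5.67×10⁻⁸ × 0.0176 × 2.83×10^10.
P = 26.5 W.

P ≈ 26.5 W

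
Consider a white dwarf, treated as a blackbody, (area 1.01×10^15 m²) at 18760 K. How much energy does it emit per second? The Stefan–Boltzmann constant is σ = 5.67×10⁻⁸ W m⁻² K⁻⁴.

P ≈ 7.09×10^24 W

P = σAT⁴ = 5.67×10⁻⁸ × 1.01×10^15 × (18760)⁴ = 5.67×10⁻⁸ × 1.01×10^15 × 1.24×10^17.
P = 7.09×10^24 W.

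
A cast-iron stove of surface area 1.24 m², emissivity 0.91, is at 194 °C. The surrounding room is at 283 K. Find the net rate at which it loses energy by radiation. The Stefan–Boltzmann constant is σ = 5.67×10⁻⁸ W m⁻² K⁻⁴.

Convert: 194 °C = 467 K.
Q = εσA(T⁴ − T_s⁴). T⁴ − T_s⁴ = (467)⁴ − (283)⁴ = 4.76×10^10 − 6.41×10^9 = 4.11×10^10 K⁴.
Q = 0.91 × 5.67×10⁻⁸ × 1.24 × 4.11×10^10 = 2630 W.

Q ≈ 2630 W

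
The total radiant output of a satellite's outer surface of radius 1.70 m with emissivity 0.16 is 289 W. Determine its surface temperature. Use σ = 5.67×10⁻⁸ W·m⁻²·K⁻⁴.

A = 4πr² = 4π × (1.70)² = 36.3 m².
From P = εσAT⁴, T = (P / εσA)^(1/4) = (289 / (0.16 × 5.67×10⁻⁸ × 36.3))^(1/4).
T = (8.77×10^8)^(1/4) = 172 K.

T ≈ 172 K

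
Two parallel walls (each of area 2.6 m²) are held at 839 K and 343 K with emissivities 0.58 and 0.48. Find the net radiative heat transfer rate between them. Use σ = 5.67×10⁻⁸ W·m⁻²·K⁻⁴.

For two large parallel gray plates, q = σ(T₁⁴ − T₂⁴) / (1/ε₁ + 1/ε₂ − 1).
1/ε₁ + 1/ε₂ − 1 = 1/0.58 + 1/0.48 − 1 = 2.807.
T₁⁴ − T₂⁴ = 4.96×10^11 − 1.38×10^10 = 4.82×10^11 K⁴.
q = 5.67×10⁻⁸ × 4.82×10^11 / 2.807 = 9730 W/m².
Q = q·A = 9730 × 2.6 = 25300 W.

Q ≈ 25300 W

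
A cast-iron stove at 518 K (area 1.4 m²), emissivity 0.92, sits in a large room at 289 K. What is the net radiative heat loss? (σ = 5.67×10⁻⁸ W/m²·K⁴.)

Q = εσA(T⁴ − T_s⁴). T⁴ − T_s⁴ = (518)⁴ − (289)⁴ = 7.20×10^10 − 6.98×10^9 = 6.50×10^10 K⁴.
Q = 0.92 × 5.67×10⁻⁸ × 1.40 × 6.50×10^10 = 4750 W.

Q ≈ 4750 W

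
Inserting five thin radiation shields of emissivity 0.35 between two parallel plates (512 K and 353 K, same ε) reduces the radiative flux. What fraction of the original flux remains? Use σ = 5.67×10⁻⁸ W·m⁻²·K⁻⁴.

With N identical shields there are N+1 = 6 gaps in series, each with the same radiative resistance, so the flux falls to 1/(N+1) of its unshielded value.

ratio ≈ 0.167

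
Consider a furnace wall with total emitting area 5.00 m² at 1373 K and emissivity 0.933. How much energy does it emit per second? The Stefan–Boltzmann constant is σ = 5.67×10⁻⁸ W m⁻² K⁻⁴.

P ≈ 9.40×10^5 W

P = εσAT⁴ = 0.933 × 5.67×10⁻⁸ × 5.00 × (1373)⁴ = 0.933 × 5.67×10⁻⁸ × 5.00 × 3.55×10^12.
P = 9.40×10^5 W.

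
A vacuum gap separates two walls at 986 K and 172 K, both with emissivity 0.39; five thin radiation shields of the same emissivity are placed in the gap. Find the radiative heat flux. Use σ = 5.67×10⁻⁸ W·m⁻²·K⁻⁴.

q ≈ 2160 W/m²

Each of the 6 gaps contributes resistance (2/ε − 1) = 2/0.39 − 1 = 4.128; total = 24.77.
q = σ(T₁⁴ − T₂⁴) / 24.77 = 5.67×10⁻⁸ × 9.44×10^11 / 24.77 = 2160 W/m².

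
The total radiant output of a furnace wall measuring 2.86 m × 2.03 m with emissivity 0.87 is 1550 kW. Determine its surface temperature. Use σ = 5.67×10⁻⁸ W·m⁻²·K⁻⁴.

A = 2.86 × 2.03 = 5.81 m².
From P = εσAT⁴, T = (P / εσA)^(1/4) = (1.55×10^6 / (0.87 × 5.67×10⁻⁸ × 5.81))^(1/4).
T = (5.41×10^12)^(1/4) = 1530 K.

T ≈ 1530 K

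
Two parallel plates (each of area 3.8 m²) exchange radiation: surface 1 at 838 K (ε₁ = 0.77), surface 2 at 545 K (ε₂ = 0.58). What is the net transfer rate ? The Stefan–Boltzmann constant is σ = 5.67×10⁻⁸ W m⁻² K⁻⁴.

For two large parallel gray plates, q = σ(T₁⁴ − T₂⁴) / (1/ε₁ + 1/ε₂ − 1).
1/ε₁ + 1/ε₂ − 1 = 1/0.77 + 1/0.58 − 1 = 2.023.
T₁⁴ − T₂⁴ = 4.93×10^11 − 8.82×10^10 = 4.05×10^11 K⁴.
q = 5.67×10⁻⁸ × 4.05×10^11 / 2.023 = 11300 W/m².
Q = q·A = 11300 × 3.8 = 43100 W.

Q ≈ 43100 W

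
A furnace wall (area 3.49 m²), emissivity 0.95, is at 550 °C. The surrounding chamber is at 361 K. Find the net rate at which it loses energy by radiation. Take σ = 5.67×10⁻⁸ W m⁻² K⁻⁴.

Convert: 550 °C = 823 K.
Q = εσA(T⁴ − T_s⁴). T⁴ − T_s⁴ = (823)⁴ − (361)⁴ = 4.59×10^11 − 1.70×10^10 = 4.42×10^11 K⁴.
Q = 0.95 × 5.67×10⁻⁸ × 3.49 × 4.42×10^11 = 83100 W.

Q ≈ 83100 W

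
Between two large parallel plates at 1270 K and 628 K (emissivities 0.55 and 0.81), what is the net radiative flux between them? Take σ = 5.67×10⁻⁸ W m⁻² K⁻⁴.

For two large parallel gray plates, q = σ(T₁⁴ − T₂⁴) / (1/ε₁ + 1/ε₂ − 1).
1/ε₁ + 1/ε₂ − 1 = 1/0.55 + 1/0.81 − 1 = 2.053.
T₁⁴ − T₂⁴ = 2.60×10^12 − 1.56×10^11 = 2.45×10^12 K⁴.
q = 5.67×10⁻⁸ × 2.45×10^12 / 2.053 = 67600 W/m².

q ≈ 67600 W/m²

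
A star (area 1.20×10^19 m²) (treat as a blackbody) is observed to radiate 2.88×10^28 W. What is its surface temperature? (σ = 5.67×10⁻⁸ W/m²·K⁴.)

T ≈ 14300 K

From P = σAT⁴, T = (P / σA)^(1/4) = (2.88×10^28 / (5.67×10⁻⁸ × 1.20×10^19))^(1/4).
T = (4.23×10^16)^(1/4) = 14300 K.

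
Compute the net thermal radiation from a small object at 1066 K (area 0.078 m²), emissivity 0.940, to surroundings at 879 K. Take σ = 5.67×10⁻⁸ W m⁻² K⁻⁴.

Q = εσA(T⁴ − T_s⁴). T⁴ − T_s⁴ = (1066)⁴ − (879)⁴ = 1.29×10^12 − 5.97×10^11 = 6.94×10^11 K⁴.
Q = 0.940 × 5.67×10⁻⁸ × 0.0780 × 6.94×10^11 = 2890 W.

Q ≈ 2890 W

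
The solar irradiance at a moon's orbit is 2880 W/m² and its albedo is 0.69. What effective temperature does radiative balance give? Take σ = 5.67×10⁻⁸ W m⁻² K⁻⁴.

Power absorbed = (1−a)S·πR²; power emitted = 4πR²σT⁴. Equating and cancelling πR²:
T = ((1−a)S / 4σ)^(1/4) = (893 / (4 × 5.67×10⁻⁸))^(1/4) = (3.94×10^9)^(1/4).
T = 250 K.

T ≈ 250 K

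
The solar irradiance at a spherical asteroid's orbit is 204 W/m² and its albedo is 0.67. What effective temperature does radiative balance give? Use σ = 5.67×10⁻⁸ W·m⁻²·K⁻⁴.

Power absorbed = (1−a)S·πR²; power emitted = 4πR²σT⁴. Equating and cancelling πR²:
T = ((1−a)S / 4σ)^(1/4) = (67.3 / (4 × 5.67×10⁻⁸))^(1/4) = (2.97×10^8)^(1/4).
T = 131 K.

T ≈ 131 K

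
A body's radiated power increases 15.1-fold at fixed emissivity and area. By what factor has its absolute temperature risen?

P ∝ T⁴ ⇒ T ∝ P^(1/4), so T scales by (15.1)^(1/4) = 1.97.

factor ≈ 1.97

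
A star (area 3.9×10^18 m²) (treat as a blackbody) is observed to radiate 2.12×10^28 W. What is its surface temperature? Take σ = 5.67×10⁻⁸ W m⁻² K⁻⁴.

T ≈ 17600 K

From P = σAT⁴, T = (P / σA)^(1/4) = (2.12×10^28 / (5.67×10⁻⁸ × 3.90×10^18))^(1/4).
T = (9.59×10^16)^(1/4) = 17600 K.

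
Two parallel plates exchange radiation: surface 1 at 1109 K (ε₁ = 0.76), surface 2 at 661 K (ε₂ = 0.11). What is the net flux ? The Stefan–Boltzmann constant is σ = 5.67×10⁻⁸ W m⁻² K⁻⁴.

q ≈ 7970 W/m²

For two large parallel gray plates, q = σ(T₁⁴ − T₂⁴) / (1/ε₁ + 1/ε₂ − 1).
1/ε₁ + 1/ε₂ − 1 = 1/0.76 + 1/0.11 − 1 = 9.407.
T₁⁴ − T₂⁴ = 1.51×10^12 − 1.91×10^11 = 1.32×10^12 K⁴.
q = 5.67×10⁻⁸ × 1.32×10^12 / 9.407 = 7970 W/m².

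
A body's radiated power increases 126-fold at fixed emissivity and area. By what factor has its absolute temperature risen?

factor ≈ 3.35

P ∝ T⁴ ⇒ T ∝ P^(1/4), so T scales by (126)^(1/4) = 3.35.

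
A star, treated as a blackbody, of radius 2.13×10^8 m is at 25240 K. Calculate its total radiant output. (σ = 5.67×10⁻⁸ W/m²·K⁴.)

A = 4πr² = 4π × (2.13×10^8)² = 5.70×10^17 m².
P = σAT⁴ = 5.67×10⁻⁸ × 5.70×10^17 × (25240)⁴ = 5.67×10⁻⁸ × 5.70×10^17 × 4.06×10^17.
P = 1.31×10^28 W.

P ≈ 1.31×10^28 W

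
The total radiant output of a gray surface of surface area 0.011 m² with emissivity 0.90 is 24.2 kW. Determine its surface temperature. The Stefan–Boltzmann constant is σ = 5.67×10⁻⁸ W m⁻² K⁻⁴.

T ≈ 2560 K

From P = εσAT⁴, T = (P / εσA)^(1/4) = (24200 / (0.90 × 5.67×10⁻⁸ × 0.0110))^(1/4).
T = (4.31×10^13)^(1/4) = 2560 K.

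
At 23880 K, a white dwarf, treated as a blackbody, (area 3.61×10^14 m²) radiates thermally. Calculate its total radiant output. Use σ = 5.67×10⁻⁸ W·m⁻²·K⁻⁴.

P = σAT⁴ = 5.67×10⁻⁸ × 3.61×10^14 × (23880)⁴ = 5.67×10⁻⁸ × 3.61×10^14 × 3.25×10^17.
P = 6.66×10^24 W.

P ≈ 6.66×10^24 W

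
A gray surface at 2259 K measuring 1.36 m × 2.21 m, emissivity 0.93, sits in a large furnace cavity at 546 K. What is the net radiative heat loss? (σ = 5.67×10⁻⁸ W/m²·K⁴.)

A = 1.36 × 2.21 = 3.01 m².
Q = εσA(T⁴ − T_s⁴). T⁴ − T_s⁴ = (2259)⁴ − (546)⁴ = 2.60×10^13 − 8.89×10^10 = 2.60×10^13 K⁴.
Q = 0.93 × 5.67×10⁻⁸ × 3.01 × 2.60×10^13 = 4.11×10^6 W.

Q ≈ 4.11×10^6 W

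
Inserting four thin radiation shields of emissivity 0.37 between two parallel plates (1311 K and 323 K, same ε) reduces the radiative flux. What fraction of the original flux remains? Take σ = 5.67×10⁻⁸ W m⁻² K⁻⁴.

With N identical shields there are N+1 = 5 gaps in series, each with the same radiative resistance, so the flux falls to 1/(N+1) of its unshielded value.

ratio ≈ 0.200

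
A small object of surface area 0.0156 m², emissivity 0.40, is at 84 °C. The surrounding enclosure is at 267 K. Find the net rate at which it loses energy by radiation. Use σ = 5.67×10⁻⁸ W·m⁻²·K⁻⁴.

Q ≈ 3.95 W

Convert: 84 °C = 357 K.
Q = εσA(T⁴ − T_s⁴). T⁴ − T_s⁴ = (357)⁴ − (267)⁴ = 1.62×10^10 − 5.08×10^9 = 1.12×10^10 K⁴.
Q = 0.40 × 5.67×10⁻⁸ × 0.0156 × 1.12×10^10 = 3.95 W.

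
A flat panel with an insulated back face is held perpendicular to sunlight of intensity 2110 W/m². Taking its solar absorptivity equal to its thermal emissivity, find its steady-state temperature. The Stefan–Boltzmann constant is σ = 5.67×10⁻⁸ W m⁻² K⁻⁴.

T ≈ 439 K

Absorbed flux αS = emitted flux εσT⁴ (one radiating face); with α = ε, T = (S/σ)^(1/4).
T = (2110 / 5.67×10⁻⁸)^(1/4) = (3.72×10^10)^(1/4).
T = 439 K.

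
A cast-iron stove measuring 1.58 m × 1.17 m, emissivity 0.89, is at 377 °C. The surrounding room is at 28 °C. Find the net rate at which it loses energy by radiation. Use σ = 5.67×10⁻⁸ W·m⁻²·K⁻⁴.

A = 1.58 × 1.17 = 1.85 m².
Convert: 377 °C = 650 K; 28 °C = 301 K.
Q = εσA(T⁴ − T_s⁴). T⁴ − T_s⁴ = (650)⁴ − (301)⁴ = 1.79×10^11 − 8.21×10^9 = 1.70×10^11 K⁴.
Q = 0.89 × 5.67×10⁻⁸ × 1.85 × 1.70×10^11 = 15900 W.

Q ≈ 15900 W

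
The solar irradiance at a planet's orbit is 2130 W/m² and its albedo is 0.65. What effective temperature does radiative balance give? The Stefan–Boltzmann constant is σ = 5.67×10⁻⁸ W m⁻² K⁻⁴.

Power absorbed = (1−a)S·πR²; power emitted = 4πR²σT⁴. Equating and cancelling πR²:
T = ((1−a)S / 4σ)^(1/4) = (746 / (4 × 5.67×10⁻⁸))^(1/4) = (3.29×10^9)^(1/4).
T = 239 K.

T ≈ 239 K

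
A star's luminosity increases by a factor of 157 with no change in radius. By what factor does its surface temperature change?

P ∝ T⁴ ⇒ T ∝ P^(1/4), so T scales by (157)^(1/4) = 3.54.

factor ≈ 3.54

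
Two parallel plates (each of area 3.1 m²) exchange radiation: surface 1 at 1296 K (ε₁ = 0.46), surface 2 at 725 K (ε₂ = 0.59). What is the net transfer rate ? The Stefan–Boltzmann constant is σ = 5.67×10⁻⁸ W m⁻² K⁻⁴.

For two large parallel gray plates, q = σ(T₁⁴ − T₂⁴) / (1/ε₁ + 1/ε₂ − 1).
1/ε₁ + 1/ε₂ − 1 = 1/0.46 + 1/0.59 − 1 = 2.869.
T₁⁴ − T₂⁴ = 2.82×10^12 − 2.76×10^11 = 2.54×10^12 K⁴.
q = 5.67×10⁻⁸ × 2.54×10^12 / 2.869 = 50300 W/m².
Q = q·A = 50300 × 3.1 = 1.56×10^5 W.

Q ≈ 1.56×10^5 W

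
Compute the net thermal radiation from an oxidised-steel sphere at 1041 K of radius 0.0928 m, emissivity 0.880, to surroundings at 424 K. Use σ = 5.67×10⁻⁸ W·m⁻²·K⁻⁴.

Q ≈ 6170 W

A = 4πr² = 4π × (0.0928)² = 0.108 m².
Q = εσA(T⁴ − T_s⁴). T⁴ − T_s⁴ = (1041)⁴ − (424)⁴ = 1.17×10^12 − 3.23×10^10 = 1.14×10^12 K⁴.
Q = 0.880 × 5.67×10⁻⁸ × 0.108 × 1.14×10^12 = 6170 W.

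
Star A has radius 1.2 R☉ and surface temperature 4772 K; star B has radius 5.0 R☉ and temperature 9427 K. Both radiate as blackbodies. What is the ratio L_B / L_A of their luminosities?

L = 4πR²σT⁴ ∝ R²T⁴, so L_B/L_A = (5.0/1.2)² × (9427/4772)⁴ = 17.4 × 15.2 = 264.

L_B/L_A ≈ 264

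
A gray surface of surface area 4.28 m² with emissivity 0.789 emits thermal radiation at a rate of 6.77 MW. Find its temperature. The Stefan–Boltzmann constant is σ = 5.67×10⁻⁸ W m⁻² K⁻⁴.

T ≈ 2440 K

From P = εσAT⁴, T = (P / εσA)^(1/4) = (6.77×10^6 / (0.789 × 5.67×10⁻⁸ × 4.28))^(1/4).
T = (3.54×10^13)^(1/4) = 2440 K.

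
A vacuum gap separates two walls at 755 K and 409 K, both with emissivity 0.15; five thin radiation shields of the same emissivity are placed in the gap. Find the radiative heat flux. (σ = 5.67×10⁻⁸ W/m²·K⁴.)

q ≈ 228 W/m²

Each of the 6 gaps contributes resistance (2/ε − 1) = 2/0.15 − 1 = 12.33; total = 74.00.
q = σ(T₁⁴ − T₂⁴) / 74.00 = 5.67×10⁻⁸ × 2.97×10^11 / 74.00 = 228 W/m².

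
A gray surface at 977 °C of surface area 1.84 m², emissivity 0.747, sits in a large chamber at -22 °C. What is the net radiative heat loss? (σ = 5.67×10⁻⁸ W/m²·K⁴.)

Q ≈ 1.90×10^5 W

Convert: 977 °C = 1250 K; -22 °C = 251 K.
Q = εσA(T⁴ − T_s⁴). T⁴ − T_s⁴ = (1250)⁴ − (251)⁴ = 2.44×10^12 − 3.97×10^9 = 2.44×10^12 K⁴.
Q = 0.747 × 5.67×10⁻⁸ × 1.84 × 2.44×10^12 = 1.90×10^5 W.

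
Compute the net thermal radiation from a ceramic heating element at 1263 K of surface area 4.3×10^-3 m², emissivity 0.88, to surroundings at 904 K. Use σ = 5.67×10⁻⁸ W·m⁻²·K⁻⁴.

Q = εσA(T⁴ − T_s⁴). T⁴ − T_s⁴ = (1263)⁴ − (904)⁴ = 2.54×10^12 − 6.68×10^11 = 1.88×10^12 K⁴.
Q = 0.88 × 5.67×10⁻⁸ × 4.30×10^-3 × 1.88×10^12 = 403 W.

Q ≈ 403 W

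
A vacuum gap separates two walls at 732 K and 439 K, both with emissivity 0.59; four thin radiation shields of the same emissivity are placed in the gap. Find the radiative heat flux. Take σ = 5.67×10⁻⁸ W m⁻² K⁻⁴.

q ≈ 1190 W/m²

Each of the 5 gaps contributes resistance (2/ε − 1) = 2/0.59 − 1 = 2.390; total = 11.95.
q = σ(T₁⁴ − T₂⁴) / 11.95 = 5.67×10⁻⁸ × 2.50×10^11 / 11.95 = 1190 W/m².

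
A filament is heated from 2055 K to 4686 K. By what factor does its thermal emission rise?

P ∝ T⁴, so the ratio is (4686/2055)⁴ = (2.280)⁴ = 27.0.

ratio ≈ 27.0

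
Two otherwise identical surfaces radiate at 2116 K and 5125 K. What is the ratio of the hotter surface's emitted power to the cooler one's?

ratio ≈ 34.4

P ∝ T⁴, so the ratio is (5125/2116)⁴ = (2.422)⁴ = 34.4.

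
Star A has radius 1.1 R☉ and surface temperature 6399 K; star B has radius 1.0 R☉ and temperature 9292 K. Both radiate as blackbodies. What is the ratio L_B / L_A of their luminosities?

L_B/L_A ≈ 3.67

L = 4πR²σT⁴ ∝ R²T⁴, so L_B/L_A = (1.0/1.1)² × (9292/6399)⁴ = 0.826 × 4.45 = 3.67.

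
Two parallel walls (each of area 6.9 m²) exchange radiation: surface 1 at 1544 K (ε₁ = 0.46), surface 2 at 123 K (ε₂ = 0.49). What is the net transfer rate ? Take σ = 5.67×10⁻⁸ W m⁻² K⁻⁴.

For two large parallel gray plates, q = σ(T₁⁴ − T₂⁴) / (1/ε₁ + 1/ε₂ − 1).
1/ε₁ + 1/ε₂ − 1 = 1/0.46 + 1/0.49 − 1 = 3.215.
T₁⁴ − T₂⁴ = 5.68×10^12 − 2.29×10^8 = 5.68×10^12 K⁴.
q = 5.67×10⁻⁸ × 5.68×10^12 / 3.215 = 1.00×10^5 W/m².
Q = q·A = 1.00×10^5 × 6.9 = 6.92×10^5 W.

Q ≈ 6.92×10^5 W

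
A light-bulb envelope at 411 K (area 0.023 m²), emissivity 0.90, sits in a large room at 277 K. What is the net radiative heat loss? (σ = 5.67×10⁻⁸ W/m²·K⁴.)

Q ≈ 26.6 W

Q = εσA(T⁴ − T_s⁴). T⁴ − T_s⁴ = (411)⁴ − (277)⁴ = 2.85×10^10 − 5.89×10^9 = 2.26×10^10 K⁴.
Q = 0.90 × 5.67×10⁻⁸ × 0.0230 × 2.26×10^10 = 26.6 W.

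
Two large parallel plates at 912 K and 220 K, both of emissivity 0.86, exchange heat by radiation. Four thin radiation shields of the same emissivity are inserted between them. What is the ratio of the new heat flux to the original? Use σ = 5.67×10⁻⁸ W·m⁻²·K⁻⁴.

ratio ≈ 0.200

With N identical shields there are N+1 = 5 gaps in series, each with the same radiative resistance, so the flux falls to 1/(N+1) of its unshielded value.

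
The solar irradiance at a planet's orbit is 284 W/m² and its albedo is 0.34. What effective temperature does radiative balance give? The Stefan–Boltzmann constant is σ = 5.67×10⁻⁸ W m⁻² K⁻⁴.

T ≈ 170 K

Power absorbed = (1−a)S·πR²; power emitted = 4πR²σT⁴. Equating and cancelling πR²:
T = ((1−a)S / 4σ)^(1/4) = (187 / (4 × 5.67×10⁻⁸))^(1/4) = (8.26×10^8)^(1/4).
T = 170 K.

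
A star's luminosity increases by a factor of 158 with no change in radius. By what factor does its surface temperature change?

factor ≈ 3.55

P ∝ T⁴ ⇒ T ∝ P^(1/4), so T scales by (158)^(1/4) = 3.55.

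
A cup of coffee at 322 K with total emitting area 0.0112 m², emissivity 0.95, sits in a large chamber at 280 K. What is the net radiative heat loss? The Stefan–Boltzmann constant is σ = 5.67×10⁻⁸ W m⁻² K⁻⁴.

Q = εσA(T⁴ − T_s⁴). T⁴ − T_s⁴ = (322)⁴ − (280)⁴ = 1.08×10^10 − 6.15×10^9 = 4.60×10^9 K⁴.
Q = 0.95 × 5.67×10⁻⁸ × 0.0112 × 4.60×10^9 = 2.78 W.

Q ≈ 2.78 W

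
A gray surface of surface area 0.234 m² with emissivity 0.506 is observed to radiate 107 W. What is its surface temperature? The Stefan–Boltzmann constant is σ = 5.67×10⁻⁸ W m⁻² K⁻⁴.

T ≈ 355 K

From P = εσAT⁴, T = (P / εσA)^(1/4) = (107 / (0.506 × 5.67×10⁻⁸ × 0.234))^(1/4).
T = (1.59×10^10)^(1/4) = 355 K.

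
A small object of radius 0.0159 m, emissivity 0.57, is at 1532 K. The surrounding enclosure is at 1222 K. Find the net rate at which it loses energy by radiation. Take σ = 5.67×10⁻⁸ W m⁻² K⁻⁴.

Q ≈ 337 W

A = 4πr² = 4π × (0.0159)² = 3.18×10^-3 m².
Q = εσA(T⁴ − T_s⁴). T⁴ − T_s⁴ = (1532)⁴ − (1222)⁴ = 5.51×10^12 − 2.23×10^12 = 3.28×10^12 K⁴.
Q = 0.57 × 5.67×10⁻⁸ × 3.18×10^-3 × 3.28×10^12 = 337 W.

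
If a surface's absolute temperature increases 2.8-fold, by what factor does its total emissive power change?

P ∝ T⁴, so the power scales as (2.8)⁴ = 61.5.

factor ≈ 61.5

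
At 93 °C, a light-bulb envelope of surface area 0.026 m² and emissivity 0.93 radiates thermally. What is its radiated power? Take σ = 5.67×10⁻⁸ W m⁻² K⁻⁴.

93 °C = 366 K.
Stefan–Boltzmann: P = εσAT⁴ = 0.93 × 5.67×10⁻⁸ × 0.0260 × (366)⁴ = 0.93 × 5.67×10⁻⁸ × 0.0260 × 1.79×10^10.
P = 24.6 W.

P ≈ 24.6 W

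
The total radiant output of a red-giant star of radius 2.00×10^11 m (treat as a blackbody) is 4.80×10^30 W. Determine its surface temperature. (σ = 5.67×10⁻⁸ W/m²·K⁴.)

T ≈ 3600 K

A = 4πr² = 4π × (2.00×10^11)² = 5.03×10^23 m².
From P = σAT⁴, T = (P / σA)^(1/4) = (4.80×10^30 / (5.67×10⁻⁸ × 5.03×10^23))^(1/4).
T = (1.68×10^14)^(1/4) = 3600 K.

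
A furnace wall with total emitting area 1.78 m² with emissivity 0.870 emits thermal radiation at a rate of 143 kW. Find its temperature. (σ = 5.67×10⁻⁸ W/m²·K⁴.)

From P = εσAT⁴, T = (P / εσA)^(1/4) = (1.43×10^5 / (0.870 × 5.67×10⁻⁸ × 1.78))^(1/4).
T = (1.63×10^12)^(1/4) = 1130 K.

T ≈ 1130 K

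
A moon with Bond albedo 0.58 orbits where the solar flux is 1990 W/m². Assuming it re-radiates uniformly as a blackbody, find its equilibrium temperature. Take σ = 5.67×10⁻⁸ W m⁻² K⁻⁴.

T ≈ 246 K

Power absorbed = (1−a)S·πR²; power emitted = 4πR²σT⁴. Equating and cancelling πR²:
T = ((1−a)S / 4σ)^(1/4) = (836 / (4 × 5.67×10⁻⁸))^(1/4) = (3.69×10^9)^(1/4).
T = 246 K.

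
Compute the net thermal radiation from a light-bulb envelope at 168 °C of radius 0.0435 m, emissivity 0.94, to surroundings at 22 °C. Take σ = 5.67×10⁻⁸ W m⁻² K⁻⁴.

A = 4πr² = 4π × (0.0435)² = 0.0238 m².
Convert: 168 °C = 441 K; 22 °C = 295 K.
Q = εσA(T⁴ − T_s⁴). T⁴ − T_s⁴ = (441)⁴ − (295)⁴ = 3.78×10^10 − 7.57×10^9 = 3.02×10^10 K⁴.
Q = 0.94 × 5.67×10⁻⁸ × 0.0238 × 3.02×10^10 = 38.3 W.

Q ≈ 38.3 W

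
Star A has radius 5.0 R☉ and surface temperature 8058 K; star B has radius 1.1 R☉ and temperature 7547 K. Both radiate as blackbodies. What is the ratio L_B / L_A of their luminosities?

L = 4πR²σT⁴ ∝ R²T⁴, so L_B/L_A = (1.1/5.0)² × (7547/8058)⁴ = 0.0484 × 0.769 = 0.0372.

L_B/L_A ≈ 0.0372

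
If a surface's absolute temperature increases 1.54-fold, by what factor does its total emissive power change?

factor ≈ 5.62

P ∝ T⁴, so the power scales as (1.54)⁴ = 5.62.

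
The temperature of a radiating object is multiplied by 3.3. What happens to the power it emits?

factor ≈ 119

P ∝ T⁴, so the power scales as (3.3)⁴ = 119.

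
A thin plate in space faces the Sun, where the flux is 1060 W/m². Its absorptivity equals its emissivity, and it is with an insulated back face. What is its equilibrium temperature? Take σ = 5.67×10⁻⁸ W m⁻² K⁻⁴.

Absorbed flux αS = emitted flux εσT⁴ (one radiating face); with α = ε, T = (S/σ)^(1/4).
T = (1060 / 5.67×10⁻⁸)^(1/4) = (1.87×10^10)^(1/4).
T = 370 K.

T ≈ 370 K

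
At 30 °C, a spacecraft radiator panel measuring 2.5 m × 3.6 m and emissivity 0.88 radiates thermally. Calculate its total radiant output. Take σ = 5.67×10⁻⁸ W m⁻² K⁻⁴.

A = 2.5 × 3.6 = 9.00 m².
30 °C = 303 K.
Stefan–Boltzmann: P = εσAT⁴ = 0.88 × 5.67×10⁻⁸ × 9.00 × (303)⁴ = 0.88 × 5.67×10⁻⁸ × 9.00 × 8.43×10^9.
P = 3790 W.

P ≈ 3790 W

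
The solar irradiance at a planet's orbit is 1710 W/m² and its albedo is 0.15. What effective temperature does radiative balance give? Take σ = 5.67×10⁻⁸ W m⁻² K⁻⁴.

Power absorbed = (1−a)S·πR²; power emitted = 4πR²σT⁴. Equating and cancelling πR²:
T = ((1−a)S / 4σ)^(1/4) = (1450 / (4 × 5.67×10⁻⁸))^(1/4) = (6.41×10^9)^(1/4).
T = 283 K.

T ≈ 283 K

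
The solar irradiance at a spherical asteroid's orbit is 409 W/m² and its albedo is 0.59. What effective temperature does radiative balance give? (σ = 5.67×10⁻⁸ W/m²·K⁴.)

T ≈ 165 K

Power absorbed = (1−a)S·πR²; power emitted = 4πR²σT⁴. Equating and cancelling πR²:
T = ((1−a)S / 4σ)^(1/4) = (168 / (4 × 5.67×10⁻⁸))^(1/4) = (7.39×10^8)^(1/4).
T = 165 K.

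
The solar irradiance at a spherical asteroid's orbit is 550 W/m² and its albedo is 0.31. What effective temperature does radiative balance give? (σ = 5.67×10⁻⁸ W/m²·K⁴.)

T ≈ 202 K

Power absorbed = (1−a)S·πR²; power emitted = 4πR²σT⁴. Equating and cancelling πR²:
T = ((1−a)S / 4σ)^(1/4) = (379 / (4 × 5.67×10⁻⁸))^(1/4) = (1.67×10^9)^(1/4).
T = 202 K.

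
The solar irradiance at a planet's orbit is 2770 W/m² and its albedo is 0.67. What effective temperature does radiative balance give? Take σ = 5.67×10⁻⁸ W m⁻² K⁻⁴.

T ≈ 252 K

Power absorbed = (1−a)S·πR²; power emitted = 4πR²σT⁴. Equating and cancelling πR²:
T = ((1−a)S / 4σ)^(1/4) = (914 / (4 × 5.67×10⁻⁸))^(1/4) = (4.03×10^9)^(1/4).
T = 252 K.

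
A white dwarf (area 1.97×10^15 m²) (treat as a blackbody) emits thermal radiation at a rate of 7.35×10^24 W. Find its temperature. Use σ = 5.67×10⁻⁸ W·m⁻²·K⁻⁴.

T ≈ 16000 K

From P = σAT⁴, T = (P / σA)^(1/4) = (7.35×10^24 / (5.67×10⁻⁸ × 1.97×10^15))^(1/4).
T = (6.58×10^16)^(1/4) = 16000 K.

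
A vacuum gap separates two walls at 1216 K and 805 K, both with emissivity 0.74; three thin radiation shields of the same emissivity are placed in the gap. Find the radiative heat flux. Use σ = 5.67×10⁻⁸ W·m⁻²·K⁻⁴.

q ≈ 14700 W/m²

Each of the 4 gaps contributes resistance (2/ε − 1) = 2/0.74 − 1 = 1.703; total = 6.811.
q = σ(T₁⁴ − T₂⁴) / 6.811 = 5.67×10⁻⁸ × 1.77×10^12 / 6.811 = 14700 W/m².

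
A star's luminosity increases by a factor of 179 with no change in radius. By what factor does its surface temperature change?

factor ≈ 3.66

P ∝ T⁴ ⇒ T ∝ P^(1/4), so T scales by (179)^(1/4) = 3.66.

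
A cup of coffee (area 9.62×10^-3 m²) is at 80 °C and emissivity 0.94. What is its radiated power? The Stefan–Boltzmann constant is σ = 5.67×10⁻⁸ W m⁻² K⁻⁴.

P ≈ 7.96 W

80 °C = 353 K.
Stefan–Boltzmann: P = εσAT⁴ = 0.94 × 5.67×10⁻⁸ × 9.62×10^-3 × (353)⁴ = 0.94 × 5.67×10⁻⁸ × 9.62×10^-3 × 1.55×10^10.
P = 7.96 W.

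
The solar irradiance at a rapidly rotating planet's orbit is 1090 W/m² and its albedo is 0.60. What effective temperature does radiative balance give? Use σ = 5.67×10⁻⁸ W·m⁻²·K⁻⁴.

T ≈ 209 K

Power absorbed = (1−a)S·πR²; power emitted = 4πR²σT⁴. Equating and cancelling πR²:
T = ((1−a)S / 4σ)^(1/4) = (436 / (4 × 5.67×10⁻⁸))^(1/4) = (1.92×10^9)^(1/4).
T = 209 K.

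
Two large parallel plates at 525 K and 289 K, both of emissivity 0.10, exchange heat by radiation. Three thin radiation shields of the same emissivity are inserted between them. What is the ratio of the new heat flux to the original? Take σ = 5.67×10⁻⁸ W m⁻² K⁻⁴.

With N identical shields there are N+1 = 4 gaps in series, each with the same radiative resistance, so the flux falls to 1/(N+1) of its unshielded value.

ratio ≈ 0.250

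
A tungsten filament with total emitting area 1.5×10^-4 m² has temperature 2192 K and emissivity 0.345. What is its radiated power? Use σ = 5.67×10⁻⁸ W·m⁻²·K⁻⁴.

P ≈ 67.7 W

P = εσAT⁴ = 0.345 × 5.67×10⁻⁸ × 1.50×10^-4 × (2192)⁴ = 0.345 × 5.67×10⁻⁸ × 1.50×10^-4 × 2.31×10^13.
P = 67.7 W.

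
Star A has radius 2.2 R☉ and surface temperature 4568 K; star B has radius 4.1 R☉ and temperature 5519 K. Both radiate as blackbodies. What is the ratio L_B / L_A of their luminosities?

L_B/L_A ≈ 7.40

L = 4πR²σT⁴ ∝ R²T⁴, so L_B/L_A = (4.1/2.2)² × (5519/4568)⁴ = 3.47 × 2.13 = 7.40.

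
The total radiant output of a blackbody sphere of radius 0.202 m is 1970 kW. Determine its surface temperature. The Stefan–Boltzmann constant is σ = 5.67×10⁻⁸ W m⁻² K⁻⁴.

A = 4πr² = 4π × (0.202)² = 0.513 m².
From P = σAT⁴, T = (P / σA)^(1/4) = (1.97×10^6 / (5.67×10⁻⁸ × 0.513))^(1/4).
T = (6.78×10^13)^(1/4) = 2870 K.

T ≈ 2870 K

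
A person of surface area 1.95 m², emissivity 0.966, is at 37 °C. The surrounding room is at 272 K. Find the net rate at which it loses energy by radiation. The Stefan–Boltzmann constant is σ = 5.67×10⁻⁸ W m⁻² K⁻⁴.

Convert: 37 °C = 310 K.
Q = εσA(T⁴ − T_s⁴). T⁴ − T_s⁴ = (310)⁴ − (272)⁴ = 9.24×10^9 − 5.47×10^9 = 3.76×10^9 K⁴.
Q = 0.966 × 5.67×10⁻⁸ × 1.95 × 3.76×10^9 = 402 W.

Q ≈ 402 W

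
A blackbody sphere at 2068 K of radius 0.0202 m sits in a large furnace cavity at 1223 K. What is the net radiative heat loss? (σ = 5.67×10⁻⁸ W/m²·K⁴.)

Q ≈ 4670 W

A = 4πr² = 4π × (0.0202)² = 5.13×10^-3 m².
Q = σA(T⁴ − T_s⁴). T⁴ − T_s⁴ = (2068)⁴ − (1223)⁴ = 1.83×10^13 − 2.24×10^12 = 1.61×10^13 K⁴.
Q = 5.67×10⁻⁸ × 5.13×10^-3 × 1.61×10^13 = 4670 W.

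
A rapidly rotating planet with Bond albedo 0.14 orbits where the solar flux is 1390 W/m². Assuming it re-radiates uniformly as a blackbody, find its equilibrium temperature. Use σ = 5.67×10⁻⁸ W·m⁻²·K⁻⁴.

Power absorbed = (1−a)S·πR²; power emitted = 4πR²σT⁴. Equating and cancelling πR²:
T = ((1−a)S / 4σ)^(1/4) = (1200 / (4 × 5.67×10⁻⁸))^(1/4) = (5.27×10^9)^(1/4).
T = 269 K.

T ≈ 269 K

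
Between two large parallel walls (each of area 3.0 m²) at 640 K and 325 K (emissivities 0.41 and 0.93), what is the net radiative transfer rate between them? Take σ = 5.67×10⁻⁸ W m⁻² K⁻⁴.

Q ≈ 10600 W

For two large parallel gray plates, q = σ(T₁⁴ − T₂⁴) / (1/ε₁ + 1/ε₂ − 1).
1/ε₁ + 1/ε₂ − 1 = 1/0.41 + 1/0.93 − 1 = 2.514.
T₁⁴ − T₂⁴ = 1.68×10^11 − 1.12×10^10 = 1.57×10^11 K⁴.
q = 5.67×10⁻⁸ × 1.57×10^11 / 2.514 = 3530 W/m².
Q = q·A = 3530 × 3.0 = 10600 W.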